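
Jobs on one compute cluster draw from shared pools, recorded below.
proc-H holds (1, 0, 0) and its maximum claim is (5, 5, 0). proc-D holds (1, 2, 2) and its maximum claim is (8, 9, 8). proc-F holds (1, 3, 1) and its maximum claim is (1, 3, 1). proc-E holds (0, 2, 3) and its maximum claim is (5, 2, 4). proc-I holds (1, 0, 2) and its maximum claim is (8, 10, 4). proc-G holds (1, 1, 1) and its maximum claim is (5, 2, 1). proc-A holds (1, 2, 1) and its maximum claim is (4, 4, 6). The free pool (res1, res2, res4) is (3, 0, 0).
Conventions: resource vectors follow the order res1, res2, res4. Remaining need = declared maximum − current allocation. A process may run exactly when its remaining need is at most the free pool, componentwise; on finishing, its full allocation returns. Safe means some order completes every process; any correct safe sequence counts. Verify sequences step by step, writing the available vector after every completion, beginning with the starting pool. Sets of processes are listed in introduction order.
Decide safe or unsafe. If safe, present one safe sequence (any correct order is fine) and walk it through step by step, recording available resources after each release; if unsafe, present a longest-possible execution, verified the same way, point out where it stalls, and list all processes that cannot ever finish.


SAFE — a valid safe sequence is proc-F, proc-G, proc-E, proc-A, proc-H, proc-D, proc-I.
Key observation: reading the order forward, proc-G is the first process whose need (4, 1, 0) meets the free pool (4, 3, 1) exactly on a resource it requests.
Walking it through:
  pool = (3, 0, 0)
  proc-F needs (0, 0, 0) <= (3, 0, 0) -> finishes; pool += (1, 3, 1) = (4, 3, 1)
  proc-G needs (4, 1, 0) <= (4, 3, 1) -> finishes; pool += (1, 1, 1) = (5, 4, 2)
  proc-E needs (5, 0, 1) <= (5, 4, 2) -> finishes; pool += (0, 2, 3) = (5, 6, 5)
  proc-A needs (3, 2, 5) <= (5, 6, 5) -> finishes; pool += (1, 2, 1) = (6, 8, 6)
  proc-H needs (4, 5, 0) <= (6, 8, 6) -> finishes; pool += (1, 0, 0) = (7, 8, 6)
  proc-D needs (7, 7, 6) <= (7, 8, 6) -> finishes; pool += (1, 2, 2) = (8, 10, 8)
  proc-I needs (7, 10, 2) <= (8, 10, 8) -> finishes; pool += (1, 0, 2) = (9, 10, 10)


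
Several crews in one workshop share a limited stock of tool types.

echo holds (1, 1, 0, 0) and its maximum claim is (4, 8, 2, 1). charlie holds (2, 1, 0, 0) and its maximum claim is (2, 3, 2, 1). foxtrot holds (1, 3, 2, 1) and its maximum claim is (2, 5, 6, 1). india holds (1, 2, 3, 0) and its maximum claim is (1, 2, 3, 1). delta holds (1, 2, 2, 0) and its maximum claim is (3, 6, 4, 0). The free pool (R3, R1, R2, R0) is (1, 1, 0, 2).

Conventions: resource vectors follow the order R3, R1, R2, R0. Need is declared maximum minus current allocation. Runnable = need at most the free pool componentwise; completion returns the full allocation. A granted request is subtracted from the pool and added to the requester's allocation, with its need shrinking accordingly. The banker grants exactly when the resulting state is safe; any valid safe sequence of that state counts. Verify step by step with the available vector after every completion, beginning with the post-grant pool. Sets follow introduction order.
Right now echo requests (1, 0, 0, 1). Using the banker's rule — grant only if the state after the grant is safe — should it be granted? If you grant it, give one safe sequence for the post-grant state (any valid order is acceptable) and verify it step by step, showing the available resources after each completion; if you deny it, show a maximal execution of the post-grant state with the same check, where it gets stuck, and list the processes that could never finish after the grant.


GRANT: granting preserves safety; a valid post-grant sequence is india, charlie, delta, foxtrot, echo.
Key observation: (0, 1, 0, 1) free after granting still covers india first, and each release covers the next.
Step-by-step check of the post-grant state:
  pool = (0, 1, 0, 1)
  india needs (0, 0, 0, 1) <= (0, 1, 0, 1) -> finishes; pool += (1, 2, 3, 0) = (1, 3, 3, 1)
  charlie needs (0, 2, 2, 1) <= (1, 3, 3, 1) -> finishes; pool += (2, 1, 0, 0) = (3, 4, 3, 1)
  delta needs (2, 4, 2, 0) <= (3, 4, 3, 1) -> finishes; pool += (1, 2, 2, 0) = (4, 6, 5, 1)
  foxtrot needs (1, 2, 4, 0) <= (4, 6, 5, 1) -> finishes; pool += (1, 3, 2, 1) = (5, 9, 7, 2)
  echo needs (2, 7, 2, 0) <= (5, 9, 7, 2) -> finishes; pool += (2, 1, 0, 1) = (7, 10, 7, 3)


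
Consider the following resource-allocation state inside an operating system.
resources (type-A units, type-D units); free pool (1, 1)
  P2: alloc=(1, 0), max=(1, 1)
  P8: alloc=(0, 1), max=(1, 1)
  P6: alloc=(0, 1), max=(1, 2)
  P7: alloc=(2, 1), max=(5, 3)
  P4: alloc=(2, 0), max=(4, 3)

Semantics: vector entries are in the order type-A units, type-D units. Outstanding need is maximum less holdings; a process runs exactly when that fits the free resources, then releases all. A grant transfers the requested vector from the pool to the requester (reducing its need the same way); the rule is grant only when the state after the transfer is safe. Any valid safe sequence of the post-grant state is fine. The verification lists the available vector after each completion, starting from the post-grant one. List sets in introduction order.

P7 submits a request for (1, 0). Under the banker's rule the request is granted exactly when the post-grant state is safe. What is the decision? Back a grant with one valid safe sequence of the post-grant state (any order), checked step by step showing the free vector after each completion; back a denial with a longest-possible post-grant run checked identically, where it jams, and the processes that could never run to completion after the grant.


DENY. Granting would leave the state unsafe.
Key observation: no order helps: past P2, P8, P6, the free pool tops out at (1, 3), below what each blocked process needs in type-A units.
After a pretend grant, a maximal execution: P2, P8, P6 — then nothing else fits. Step-by-step check:
  pool = (0, 1)
  run P2 (needs (0, 1), free (0, 1)); after release of (1, 0) the pool is (1, 1)
  run P8 (needs (1, 0), free (1, 1)); after release of (0, 1) the pool is (1, 2)
  run P6 (needs (1, 1), free (1, 2)); after release of (0, 1) the pool is (1, 3)
  P7 cannot run: need (2, 2) vs free (1, 3) (insufficient type-A units)
  P4 cannot run: need (2, 3) vs free (1, 3) (insufficient type-A units)
Processes that could never finish after the grant: P7 and P4.


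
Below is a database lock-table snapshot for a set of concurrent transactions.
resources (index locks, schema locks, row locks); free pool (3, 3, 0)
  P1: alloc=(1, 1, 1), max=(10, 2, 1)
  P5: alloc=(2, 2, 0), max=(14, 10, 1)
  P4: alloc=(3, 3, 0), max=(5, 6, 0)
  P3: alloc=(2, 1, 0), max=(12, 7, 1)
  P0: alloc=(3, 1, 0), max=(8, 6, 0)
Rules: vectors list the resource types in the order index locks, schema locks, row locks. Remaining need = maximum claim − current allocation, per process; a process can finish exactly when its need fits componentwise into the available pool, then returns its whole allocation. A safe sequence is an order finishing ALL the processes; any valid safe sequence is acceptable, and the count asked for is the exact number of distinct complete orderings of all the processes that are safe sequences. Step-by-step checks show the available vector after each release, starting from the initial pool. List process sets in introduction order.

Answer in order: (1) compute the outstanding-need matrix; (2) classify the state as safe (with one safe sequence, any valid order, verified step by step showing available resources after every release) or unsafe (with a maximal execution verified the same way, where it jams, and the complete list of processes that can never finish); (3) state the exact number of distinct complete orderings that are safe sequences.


(1) Remaining need (order index locks, schema locks, row locks):
  P1: (9, 1, 0)
  P5: (12, 8, 1)
  P4: (2, 3, 0)
  P3: (10, 6, 1)
  P0: (5, 5, 0)
(2) SAFE — a valid safe sequence is P4, P0, P1, P3, P5.
Key observation: P4 marks the first exact bind of the order: its need (2, 3, 0) fits the free (3, 3, 0) with zero slack on a requested resource.
Verifying each step:
  pool = (3, 3, 0)
  P4: need (2, 3, 0) fits (3, 3, 0); releases (3, 3, 0), pool now (6, 6, 0)
  P0: need (5, 5, 0) fits (6, 6, 0); releases (3, 1, 0), pool now (9, 7, 0)
  P1: need (9, 1, 0) fits (9, 7, 0); releases (1, 1, 1), pool now (10, 8, 1)
  P3: need (10, 6, 1) fits (10, 8, 1); releases (2, 1, 0), pool now (12, 9, 1)
  P5: need (12, 8, 1) fits (12, 9, 1); releases (2, 2, 0), pool now (14, 11, 1)
(3) Precisely 1 of the possible complete orderings is a safe sequence.


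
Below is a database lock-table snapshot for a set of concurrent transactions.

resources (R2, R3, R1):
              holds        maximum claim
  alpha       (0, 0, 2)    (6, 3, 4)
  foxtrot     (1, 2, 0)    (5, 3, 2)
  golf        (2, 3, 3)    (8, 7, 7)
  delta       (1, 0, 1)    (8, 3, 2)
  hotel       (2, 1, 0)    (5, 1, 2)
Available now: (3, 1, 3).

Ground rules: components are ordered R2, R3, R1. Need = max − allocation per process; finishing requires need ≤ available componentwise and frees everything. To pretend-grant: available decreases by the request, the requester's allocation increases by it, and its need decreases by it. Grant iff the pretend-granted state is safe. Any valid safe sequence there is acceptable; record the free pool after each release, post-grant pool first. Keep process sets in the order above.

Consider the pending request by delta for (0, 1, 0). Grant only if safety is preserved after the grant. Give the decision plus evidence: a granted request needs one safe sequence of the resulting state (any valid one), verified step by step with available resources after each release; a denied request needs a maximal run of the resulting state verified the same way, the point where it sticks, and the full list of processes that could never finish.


DENY: after the grant no complete ordering would exist.
Key observation: after hotel, foxtrot, alpha the pool peaks at (6, 3, 5), and each blocked process is short somewhere: golf on R3; delta on R2.
After a pretend grant, a maximal execution: hotel, foxtrot, alpha — then nothing else fits. Verifying each step:
  pool = (3, 0, 3)
  hotel needs (3, 0, 2) <= (3, 0, 3) -> finishes; pool += (2, 1, 0) = (5, 1, 3)
  foxtrot needs (4, 1, 2) <= (5, 1, 3) -> finishes; pool += (1, 2, 0) = (6, 3, 3)
  alpha needs (6, 3, 2) <= (6, 3, 3) -> finishes; pool += (0, 0, 2) = (6, 3, 5)
  golf cannot run: need (6, 4, 4) vs free (6, 3, 5) (insufficient R3)
  delta cannot run: need (7, 2, 1) vs free (6, 3, 5) (insufficient R2)
Had the request been granted, golf and delta could never finish.


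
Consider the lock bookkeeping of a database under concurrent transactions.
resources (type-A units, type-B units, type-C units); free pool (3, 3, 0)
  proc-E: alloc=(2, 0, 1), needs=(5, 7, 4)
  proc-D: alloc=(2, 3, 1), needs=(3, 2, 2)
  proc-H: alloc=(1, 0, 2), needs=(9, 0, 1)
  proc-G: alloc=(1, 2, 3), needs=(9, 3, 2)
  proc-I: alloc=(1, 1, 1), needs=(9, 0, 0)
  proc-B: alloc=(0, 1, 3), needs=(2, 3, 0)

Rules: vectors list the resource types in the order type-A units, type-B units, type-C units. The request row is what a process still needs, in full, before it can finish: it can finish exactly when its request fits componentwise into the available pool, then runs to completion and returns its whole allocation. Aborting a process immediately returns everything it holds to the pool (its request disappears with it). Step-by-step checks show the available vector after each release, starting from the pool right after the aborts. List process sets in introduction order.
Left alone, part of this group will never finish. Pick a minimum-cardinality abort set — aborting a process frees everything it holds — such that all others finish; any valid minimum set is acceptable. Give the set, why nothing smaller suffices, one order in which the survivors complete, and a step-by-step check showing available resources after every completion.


Abort proc-H and proc-G.
Key observation: before aborting proc-H and proc-G, proc-I was permanently blocked — no order could ever run it; afterwards it completes at step 4.
Minimality, checking each single-abort alternative: proc-E alone leaves proc-H blocked (short on type-A units); proc-D alone leaves proc-H blocked (short on type-A units); proc-H alone leaves proc-G blocked (short on type-A units); proc-G alone leaves proc-H blocked (short on type-A units); proc-I alone leaves proc-H blocked (short on type-A units); proc-B alone leaves proc-H blocked (short on type-A units).
The survivors complete as proc-D, proc-E, proc-B, proc-I. Walking it through (starting from the post-abort pool):
  pool = (5, 5, 5)
  run proc-D (needs (3, 2, 2), free (5, 5, 5)); after release of (2, 3, 1) the pool is (7, 8, 6)
  run proc-E (needs (5, 7, 4), free (7, 8, 6)); after release of (2, 0, 1) the pool is (9, 8, 7)
  run proc-B (needs (2, 3, 0), free (9, 8, 7)); after release of (0, 1, 3) the pool is (9, 9, 10)
  run proc-I (needs (9, 0, 0), free (9, 9, 10)); after release of (1, 1, 1) the pool is (10, 10, 11)


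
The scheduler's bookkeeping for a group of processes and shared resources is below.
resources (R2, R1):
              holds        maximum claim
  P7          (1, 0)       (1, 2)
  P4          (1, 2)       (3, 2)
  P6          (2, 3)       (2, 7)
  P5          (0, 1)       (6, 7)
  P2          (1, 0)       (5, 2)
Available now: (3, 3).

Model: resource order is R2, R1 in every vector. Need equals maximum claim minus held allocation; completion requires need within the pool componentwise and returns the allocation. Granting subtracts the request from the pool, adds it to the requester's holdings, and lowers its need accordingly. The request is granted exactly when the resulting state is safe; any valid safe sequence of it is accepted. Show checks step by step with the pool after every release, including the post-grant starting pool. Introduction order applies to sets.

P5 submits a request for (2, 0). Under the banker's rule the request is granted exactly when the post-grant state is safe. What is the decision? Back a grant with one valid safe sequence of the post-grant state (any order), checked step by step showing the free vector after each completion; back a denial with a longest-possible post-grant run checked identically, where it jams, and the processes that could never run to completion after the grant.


GRANT: granting preserves safety; a valid post-grant sequence is P7, P4, P6, P2, P5.
Key observation: the transfer keeps a workable pool ((1, 3)); P7 starts the safe sequence.
Step-by-step check of the post-grant state:
  pool = (1, 3)
  P7 needs (0, 2) <= (1, 3) -> finishes; pool += (1, 0) = (2, 3)
  P4 needs (2, 0) <= (2, 3) -> finishes; pool += (1, 2) = (3, 5)
  P6 needs (0, 4) <= (3, 5) -> finishes; pool += (2, 3) = (5, 8)
  P2 needs (4, 2) <= (5, 8) -> finishes; pool += (1, 0) = (6, 8)
  P5 needs (4, 6) <= (6, 8) -> finishes; pool += (2, 1) = (8, 9)


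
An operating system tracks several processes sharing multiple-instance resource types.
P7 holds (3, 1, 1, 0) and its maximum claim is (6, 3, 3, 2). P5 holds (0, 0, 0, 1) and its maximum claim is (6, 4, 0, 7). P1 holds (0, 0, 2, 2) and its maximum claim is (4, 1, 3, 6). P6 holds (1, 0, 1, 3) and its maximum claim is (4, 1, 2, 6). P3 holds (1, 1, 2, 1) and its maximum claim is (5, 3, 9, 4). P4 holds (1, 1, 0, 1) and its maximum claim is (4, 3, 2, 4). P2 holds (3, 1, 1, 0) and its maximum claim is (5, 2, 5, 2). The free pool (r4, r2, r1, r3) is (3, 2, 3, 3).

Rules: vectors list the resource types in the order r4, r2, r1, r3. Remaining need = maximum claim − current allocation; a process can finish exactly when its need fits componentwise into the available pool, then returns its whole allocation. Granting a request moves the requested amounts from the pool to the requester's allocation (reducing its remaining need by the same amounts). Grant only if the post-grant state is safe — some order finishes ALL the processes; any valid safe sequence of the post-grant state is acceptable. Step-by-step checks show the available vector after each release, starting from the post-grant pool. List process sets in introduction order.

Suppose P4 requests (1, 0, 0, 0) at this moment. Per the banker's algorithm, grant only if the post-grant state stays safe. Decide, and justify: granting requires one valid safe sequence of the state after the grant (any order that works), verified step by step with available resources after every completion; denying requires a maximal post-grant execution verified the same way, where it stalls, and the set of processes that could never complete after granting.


GRANT. The post-grant state is safe; one safe sequence: P4, P1, P6, P2, P5, P7, P3.
Key observation: with (2, 2, 3, 3) left after the transfer, P4 can run at once — the state stays safe.
Verifying the post-grant state step by step:
  pool = (2, 2, 3, 3)
  run P4 (needs (2, 2, 2, 3), free (2, 2, 3, 3)); after release of (2, 1, 0, 1) the pool is (4, 3, 3, 4)
  run P1 (needs (4, 1, 1, 4), free (4, 3, 3, 4)); after release of (0, 0, 2, 2) the pool is (4, 3, 5, 6)
  run P6 (needs (3, 1, 1, 3), free (4, 3, 5, 6)); after release of (1, 0, 1, 3) the pool is (5, 3, 6, 9)
  run P2 (needs (2, 1, 4, 2), free (5, 3, 6, 9)); after release of (3, 1, 1, 0) the pool is (8, 4, 7, 9)
  run P5 (needs (6, 4, 0, 6), free (8, 4, 7, 9)); after release of (0, 0, 0, 1) the pool is (8, 4, 7, 10)
  run P7 (needs (3, 2, 2, 2), free (8, 4, 7, 10)); after release of (3, 1, 1, 0) the pool is (11, 5, 8, 10)
  run P3 (needs (4, 2, 7, 3), free (11, 5, 8, 10)); after release of (1, 1, 2, 1) the pool is (12, 6, 10, 11)


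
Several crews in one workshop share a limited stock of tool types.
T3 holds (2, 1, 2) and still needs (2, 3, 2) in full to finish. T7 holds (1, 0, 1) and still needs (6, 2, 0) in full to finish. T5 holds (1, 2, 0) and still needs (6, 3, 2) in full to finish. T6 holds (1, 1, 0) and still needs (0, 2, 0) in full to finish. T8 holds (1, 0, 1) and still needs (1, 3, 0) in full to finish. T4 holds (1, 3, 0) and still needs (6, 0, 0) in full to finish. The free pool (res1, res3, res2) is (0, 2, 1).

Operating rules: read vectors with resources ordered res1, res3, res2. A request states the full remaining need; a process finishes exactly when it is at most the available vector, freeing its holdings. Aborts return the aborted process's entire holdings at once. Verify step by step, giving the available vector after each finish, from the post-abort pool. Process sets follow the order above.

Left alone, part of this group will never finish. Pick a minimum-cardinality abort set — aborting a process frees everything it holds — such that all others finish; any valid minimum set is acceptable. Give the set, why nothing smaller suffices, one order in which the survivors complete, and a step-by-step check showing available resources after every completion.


Abort T5 and T4.
Key observation: T7 was stuck for good until T5 and T4 gave back (2, 5, 0); in the order shown it finishes at step 4.
No one abort is enough; case by case: T3 alone leaves T7 blocked (short on res1); T7 alone leaves T5 blocked (short on res1); T5 alone leaves T7 blocked (short on res1); T6 alone leaves T7 blocked (short on res1); T8 alone leaves T7 blocked (short on res1); T4 alone leaves T7 blocked (short on res1).
Survivors finish in the order: T6, T8, T3, T7. Step-by-step check (pool after the aborts first):
  pool = (2, 7, 1)
  run T6 (needs (0, 2, 0), free (2, 7, 1)); after release of (1, 1, 0) the pool is (3, 8, 1)
  run T8 (needs (1, 3, 0), free (3, 8, 1)); after release of (1, 0, 1) the pool is (4, 8, 2)
  run T3 (needs (2, 3, 2), free (4, 8, 2)); after release of (2, 1, 2) the pool is (6, 9, 4)
  run T7 (needs (6, 2, 0), free (6, 9, 4)); after release of (1, 0, 1) the pool is (7, 9, 5)


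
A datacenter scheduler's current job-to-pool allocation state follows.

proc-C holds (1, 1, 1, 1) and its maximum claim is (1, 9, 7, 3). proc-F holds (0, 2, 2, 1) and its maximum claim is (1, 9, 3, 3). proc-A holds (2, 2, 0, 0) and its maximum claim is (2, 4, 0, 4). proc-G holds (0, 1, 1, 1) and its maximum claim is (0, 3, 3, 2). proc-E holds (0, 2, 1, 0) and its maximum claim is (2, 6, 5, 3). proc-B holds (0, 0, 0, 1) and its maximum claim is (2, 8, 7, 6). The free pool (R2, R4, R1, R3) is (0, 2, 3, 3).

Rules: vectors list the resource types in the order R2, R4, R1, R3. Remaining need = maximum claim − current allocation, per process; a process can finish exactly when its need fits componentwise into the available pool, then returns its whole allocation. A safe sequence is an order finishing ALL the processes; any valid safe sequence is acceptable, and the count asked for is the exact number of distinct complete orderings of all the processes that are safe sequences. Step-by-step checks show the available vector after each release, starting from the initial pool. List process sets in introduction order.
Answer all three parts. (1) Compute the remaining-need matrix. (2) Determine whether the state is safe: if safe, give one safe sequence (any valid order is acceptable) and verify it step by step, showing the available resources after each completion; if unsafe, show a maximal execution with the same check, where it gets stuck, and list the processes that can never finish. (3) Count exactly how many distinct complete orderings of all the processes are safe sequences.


(1) Need matrix, components ordered R2, R4, R1, R3:
  proc-C: (0, 8, 6, 2)
  proc-F: (1, 7, 1, 2)
  proc-A: (0, 2, 0, 4)
  proc-G: (0, 2, 2, 1)
  proc-E: (2, 4, 4, 3)
  proc-B: (2, 8, 7, 5)
(2) The state is SAFE; one workable sequence: proc-G, proc-A, proc-E, proc-F, proc-B, proc-C.
Key observation: proc-G is the earliest step where a requested resource binds exactly: need (0, 2, 2, 1), pool (0, 2, 3, 3) at its turn.
Walking it through:
  pool = (0, 2, 3, 3)
  run proc-G (needs (0, 2, 2, 1), free (0, 2, 3, 3)); after release of (0, 1, 1, 1) the pool is (0, 3, 4, 4)
  run proc-A (needs (0, 2, 0, 4), free (0, 3, 4, 4)); after release of (2, 2, 0, 0) the pool is (2, 5, 4, 4)
  run proc-E (needs (2, 4, 4, 3), free (2, 5, 4, 4)); after release of (0, 2, 1, 0) the pool is (2, 7, 5, 4)
  run proc-F (needs (1, 7, 1, 2), free (2, 7, 5, 4)); after release of (0, 2, 2, 1) the pool is (2, 9, 7, 5)
  run proc-B (needs (2, 8, 7, 5), free (2, 9, 7, 5)); after release of (0, 0, 0, 1) the pool is (2, 9, 7, 6)
  run proc-C (needs (0, 8, 6, 2), free (2, 9, 7, 6)); after release of (1, 1, 1, 1) the pool is (3, 10, 8, 7)
(3) The exact count: 2 of the possible complete orderings are safe sequences.


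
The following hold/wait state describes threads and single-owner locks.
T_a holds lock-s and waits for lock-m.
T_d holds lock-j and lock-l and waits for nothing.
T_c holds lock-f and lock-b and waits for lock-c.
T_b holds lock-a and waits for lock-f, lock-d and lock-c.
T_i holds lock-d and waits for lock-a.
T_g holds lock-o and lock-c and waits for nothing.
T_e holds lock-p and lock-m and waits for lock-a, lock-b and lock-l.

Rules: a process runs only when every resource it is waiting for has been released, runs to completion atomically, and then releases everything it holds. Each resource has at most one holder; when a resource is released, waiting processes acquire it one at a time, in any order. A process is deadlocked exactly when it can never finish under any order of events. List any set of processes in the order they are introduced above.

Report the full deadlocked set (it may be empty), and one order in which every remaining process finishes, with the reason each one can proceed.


Deadlocked: T_a, T_b, T_i and T_e.
Key observation: the loop T_b -> T_i -> T_b blocks itself forever; T_a and T_e wait into the deadlock from upstream.
One completion order for the rest: T_g, T_d, T_c.
Verifying each step:
  T_g waits on nothing -> runs at once and releases lock-o and lock-c
  T_d waits on nothing -> runs at once and releases lock-j and lock-l
  T_c waits on lock-c — all released -> runs and releases lock-f and lock-b


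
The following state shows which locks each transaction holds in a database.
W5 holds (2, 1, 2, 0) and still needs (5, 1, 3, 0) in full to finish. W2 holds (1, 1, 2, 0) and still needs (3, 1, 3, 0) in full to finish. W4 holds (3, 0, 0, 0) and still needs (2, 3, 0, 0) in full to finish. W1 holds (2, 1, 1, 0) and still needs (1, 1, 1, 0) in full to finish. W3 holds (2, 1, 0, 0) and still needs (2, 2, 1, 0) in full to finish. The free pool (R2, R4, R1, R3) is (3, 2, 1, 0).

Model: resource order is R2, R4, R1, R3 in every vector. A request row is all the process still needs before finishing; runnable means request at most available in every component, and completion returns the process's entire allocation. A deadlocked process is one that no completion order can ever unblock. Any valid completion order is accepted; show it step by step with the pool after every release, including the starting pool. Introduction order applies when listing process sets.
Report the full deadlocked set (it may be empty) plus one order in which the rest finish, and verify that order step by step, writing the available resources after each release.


Deadlocked set: W5 and W2.
Key observation: W3, W4, W1 can finish, but then (10, 4, 2, 0) is all there is, and the blocked group's R1 demands exceed it.
The rest can finish in the order W3, W4, W1. Step-by-step check:
  pool = (3, 2, 1, 0)
  run W3 (needs (2, 2, 1, 0), free (3, 2, 1, 0)); after release of (2, 1, 0, 0) the pool is (5, 3, 1, 0)
  run W4 (needs (2, 3, 0, 0), free (5, 3, 1, 0)); after release of (3, 0, 0, 0) the pool is (8, 3, 1, 0)
  run W1 (needs (1, 1, 1, 0), free (8, 3, 1, 0)); after release of (2, 1, 1, 0) the pool is (10, 4, 2, 0)
The blocked processes can never fit:
  W5 cannot run: need (5, 1, 3, 0) vs free (10, 4, 2, 0) (insufficient R1)
  W2 cannot run: need (3, 1, 3, 0) vs free (10, 4, 2, 0) (insufficient R1)


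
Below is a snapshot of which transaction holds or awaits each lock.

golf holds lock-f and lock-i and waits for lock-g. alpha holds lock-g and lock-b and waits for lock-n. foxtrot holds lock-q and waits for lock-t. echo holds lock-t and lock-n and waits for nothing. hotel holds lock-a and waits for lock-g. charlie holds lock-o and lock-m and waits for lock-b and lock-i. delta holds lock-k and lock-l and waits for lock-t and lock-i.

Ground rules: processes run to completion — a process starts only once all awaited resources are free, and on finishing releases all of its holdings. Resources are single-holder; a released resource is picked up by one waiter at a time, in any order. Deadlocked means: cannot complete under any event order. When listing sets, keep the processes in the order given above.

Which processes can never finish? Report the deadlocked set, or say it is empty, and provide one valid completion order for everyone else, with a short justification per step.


Nothing here is deadlocked.
Key observation: the waits form no ring: some process can always run, and its releases unblock the others one by one.
A valid finishing order for the others: echo, alpha, golf, delta, foxtrot, hotel, charlie.
Step-by-step check:
  echo waits on nothing -> runs at once and releases lock-t and lock-n
  alpha waits on lock-n — all released -> runs and releases lock-g and lock-b
  golf waits on lock-g — all released -> runs and releases lock-f and lock-i
  delta waits on lock-t and lock-i — all released -> runs and releases lock-k and lock-l
  foxtrot waits on lock-t — all released -> runs and releases lock-q
  hotel waits on lock-g — all released -> runs and releases lock-a
  charlie waits on lock-b and lock-i — all released -> runs and releases lock-o and lock-m


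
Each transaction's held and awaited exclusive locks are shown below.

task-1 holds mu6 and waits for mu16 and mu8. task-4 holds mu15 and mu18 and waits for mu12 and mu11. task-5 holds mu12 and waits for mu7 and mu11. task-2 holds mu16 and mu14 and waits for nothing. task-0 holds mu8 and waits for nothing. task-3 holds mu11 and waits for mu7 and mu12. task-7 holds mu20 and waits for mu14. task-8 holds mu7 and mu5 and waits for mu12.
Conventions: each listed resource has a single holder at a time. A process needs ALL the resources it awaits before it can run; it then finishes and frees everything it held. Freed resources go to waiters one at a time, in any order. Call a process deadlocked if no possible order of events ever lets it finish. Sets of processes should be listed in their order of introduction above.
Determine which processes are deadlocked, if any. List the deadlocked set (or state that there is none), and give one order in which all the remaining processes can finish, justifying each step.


Deadlocked: task-4, task-5, task-3 and task-8.
Key observation: the knot is the closed ring of waits task-5 -> task-3 -> task-5; task-8 is caught in further circular waits and task-4 waits into the deadlock from upstream.
A valid finishing order for the others: task-2, task-0, task-7, task-1.
Verifying each step:
  run task-2 (it waits on nothing); releases mu16 and mu14
  run task-0 (it waits on nothing); releases mu8
  task-7 waits on mu14 — all released -> runs and releases mu20
  task-1 waits on mu16 and mu8 — all released -> runs and releases mu6


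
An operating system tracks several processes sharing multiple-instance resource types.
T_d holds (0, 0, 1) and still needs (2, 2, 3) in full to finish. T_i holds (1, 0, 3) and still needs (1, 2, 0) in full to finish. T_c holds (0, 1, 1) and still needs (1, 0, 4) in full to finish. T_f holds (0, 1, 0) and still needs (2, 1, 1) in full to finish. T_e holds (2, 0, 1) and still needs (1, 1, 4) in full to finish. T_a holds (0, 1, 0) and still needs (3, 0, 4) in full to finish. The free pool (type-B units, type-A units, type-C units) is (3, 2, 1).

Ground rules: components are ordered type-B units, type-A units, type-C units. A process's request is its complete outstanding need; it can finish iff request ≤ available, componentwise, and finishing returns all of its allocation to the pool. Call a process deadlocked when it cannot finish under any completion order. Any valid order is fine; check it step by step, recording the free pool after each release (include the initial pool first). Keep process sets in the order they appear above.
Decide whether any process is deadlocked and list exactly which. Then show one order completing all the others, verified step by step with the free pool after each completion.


The deadlocked set is empty.
Key observation: there is always a runnable process — T_i first — so the state unwinds completely.
The rest can finish in the order T_i, T_e, T_d, T_f, T_a, T_c. Verifying each step:
  pool = (3, 2, 1)
  run T_i (needs (1, 2, 0), free (3, 2, 1)); after release of (1, 0, 3) the pool is (4, 2, 4)
  run T_e (needs (1, 1, 4), free (4, 2, 4)); after release of (2, 0, 1) the pool is (6, 2, 5)
  run T_d (needs (2, 2, 3), free (6, 2, 5)); after release of (0, 0, 1) the pool is (6, 2, 6)
  run T_f (needs (2, 1, 1), free (6, 2, 6)); after release of (0, 1, 0) the pool is (6, 3, 6)
  run T_a (needs (3, 0, 4), free (6, 3, 6)); after release of (0, 1, 0) the pool is (6, 4, 6)
  run T_c (needs (1, 0, 4), free (6, 4, 6)); after release of (0, 1, 1) the pool is (6, 5, 7)


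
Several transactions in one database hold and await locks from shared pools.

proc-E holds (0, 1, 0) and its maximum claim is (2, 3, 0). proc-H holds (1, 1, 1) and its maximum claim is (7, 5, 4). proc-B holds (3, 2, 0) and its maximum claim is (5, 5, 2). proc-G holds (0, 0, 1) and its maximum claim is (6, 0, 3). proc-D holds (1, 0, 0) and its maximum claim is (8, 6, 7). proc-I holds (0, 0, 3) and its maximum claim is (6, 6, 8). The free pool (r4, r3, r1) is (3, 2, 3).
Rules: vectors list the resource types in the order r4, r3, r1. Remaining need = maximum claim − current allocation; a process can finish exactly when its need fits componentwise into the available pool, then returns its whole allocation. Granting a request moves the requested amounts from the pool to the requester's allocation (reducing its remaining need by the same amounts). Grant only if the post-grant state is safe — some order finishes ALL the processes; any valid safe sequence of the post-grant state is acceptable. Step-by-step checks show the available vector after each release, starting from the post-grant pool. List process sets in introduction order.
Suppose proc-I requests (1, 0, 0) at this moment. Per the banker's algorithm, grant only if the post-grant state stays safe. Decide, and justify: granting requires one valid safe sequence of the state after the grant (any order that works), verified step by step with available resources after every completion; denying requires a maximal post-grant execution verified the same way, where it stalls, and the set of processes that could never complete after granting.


DENY — the pretend-granted state is unsafe.
Key observation: after proc-E, proc-B the pool peaks at (5, 5, 3), and each blocked process is short somewhere: proc-H on r4; proc-G on r4; proc-D on r4, r3, r1; proc-I on r3, r1.
After a pretend grant, a maximal execution: proc-E, proc-B — then nothing else fits. Walking it through:
  pool = (2, 2, 3)
  proc-E: need (2, 2, 0) fits (2, 2, 3); releases (0, 1, 0), pool now (2, 3, 3)
  proc-B: need (2, 3, 2) fits (2, 3, 3); releases (3, 2, 0), pool now (5, 5, 3)
  blocked: proc-H wants (6, 4, 3), pool (5, 5, 3) — not enough r4
  blocked: proc-G wants (6, 0, 2), pool (5, 5, 3) — not enough r4
  blocked: proc-D wants (7, 6, 7), pool (5, 5, 3) — not enough r4, r3 and r1
  blocked: proc-I wants (5, 6, 5), pool (5, 5, 3) — not enough r3 and r1
Had the request been granted, proc-H, proc-G, proc-D and proc-I could never finish.


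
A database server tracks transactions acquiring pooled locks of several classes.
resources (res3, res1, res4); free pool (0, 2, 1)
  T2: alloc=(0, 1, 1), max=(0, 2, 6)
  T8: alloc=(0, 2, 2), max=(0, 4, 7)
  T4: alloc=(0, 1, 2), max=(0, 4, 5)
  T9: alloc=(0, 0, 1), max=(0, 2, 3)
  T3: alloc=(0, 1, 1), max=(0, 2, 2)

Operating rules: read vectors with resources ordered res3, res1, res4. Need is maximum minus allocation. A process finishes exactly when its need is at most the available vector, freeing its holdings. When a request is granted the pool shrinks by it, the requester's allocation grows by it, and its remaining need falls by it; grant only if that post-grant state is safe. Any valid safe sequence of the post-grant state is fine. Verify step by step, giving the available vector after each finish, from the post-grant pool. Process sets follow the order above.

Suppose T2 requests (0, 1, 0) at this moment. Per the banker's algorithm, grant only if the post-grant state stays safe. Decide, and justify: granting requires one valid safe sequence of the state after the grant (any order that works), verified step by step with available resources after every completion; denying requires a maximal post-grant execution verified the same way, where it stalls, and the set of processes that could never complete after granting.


DENY: after the grant no complete ordering would exist.
Key observation: after T3, T9 the pool peaks at (0, 2, 3), and each blocked process is short somewhere: T2 on res4; T8 on res4; T4 on res1.
Pretend the grant happened; the run T3, T9 goes as far as possible. Check, step by step:
  pool = (0, 1, 1)
  run T3 (needs (0, 1, 1), free (0, 1, 1)); after release of (0, 1, 1) the pool is (0, 2, 2)
  run T9 (needs (0, 2, 2), free (0, 2, 2)); after release of (0, 0, 1) the pool is (0, 2, 3)
  T2 cannot run: need (0, 0, 5) vs free (0, 2, 3) (insufficient res4)
  T8 cannot run: need (0, 2, 5) vs free (0, 2, 3) (insufficient res4)
  T4 cannot run: need (0, 3, 3) vs free (0, 2, 3) (insufficient res1)
Post-grant, the permanently blocked set is T2, T8 and T4.


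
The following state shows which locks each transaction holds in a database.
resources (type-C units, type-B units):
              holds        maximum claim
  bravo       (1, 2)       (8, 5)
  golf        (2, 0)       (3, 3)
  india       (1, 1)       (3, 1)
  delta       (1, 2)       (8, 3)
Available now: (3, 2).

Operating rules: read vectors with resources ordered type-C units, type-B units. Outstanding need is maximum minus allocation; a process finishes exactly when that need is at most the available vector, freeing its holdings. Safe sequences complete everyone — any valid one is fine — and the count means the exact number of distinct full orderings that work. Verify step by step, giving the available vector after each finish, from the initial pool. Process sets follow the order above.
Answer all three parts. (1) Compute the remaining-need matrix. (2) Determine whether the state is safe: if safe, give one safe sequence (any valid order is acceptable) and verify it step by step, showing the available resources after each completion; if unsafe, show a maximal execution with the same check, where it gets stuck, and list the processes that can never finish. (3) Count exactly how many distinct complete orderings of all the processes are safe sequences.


(1) Need matrix, components ordered type-C units, type-B units:
  bravo: (7, 3)
  golf: (1, 3)
  india: (2, 0)
  delta: (7, 1)
(2) The state is UNSAFE.
Key observation: once india, golf finish, the pool peaks at (6, 3) — and every remaining process still needs more type-C units than that.
A maximal execution: india, golf — then nothing else fits. Check, step by step:
  pool = (3, 2)
  run india (needs (2, 0), free (3, 2)); after release of (1, 1) the pool is (4, 3)
  run golf (needs (1, 3), free (4, 3)); after release of (2, 0) the pool is (6, 3)
  blocked: bravo wants (7, 3), pool (6, 3) — not enough type-C units
  blocked: delta wants (7, 1), pool (6, 3) — not enough type-C units
Permanently blocked: bravo and delta.
(3) Exactly 0 of the possible complete orderings are safe sequences.


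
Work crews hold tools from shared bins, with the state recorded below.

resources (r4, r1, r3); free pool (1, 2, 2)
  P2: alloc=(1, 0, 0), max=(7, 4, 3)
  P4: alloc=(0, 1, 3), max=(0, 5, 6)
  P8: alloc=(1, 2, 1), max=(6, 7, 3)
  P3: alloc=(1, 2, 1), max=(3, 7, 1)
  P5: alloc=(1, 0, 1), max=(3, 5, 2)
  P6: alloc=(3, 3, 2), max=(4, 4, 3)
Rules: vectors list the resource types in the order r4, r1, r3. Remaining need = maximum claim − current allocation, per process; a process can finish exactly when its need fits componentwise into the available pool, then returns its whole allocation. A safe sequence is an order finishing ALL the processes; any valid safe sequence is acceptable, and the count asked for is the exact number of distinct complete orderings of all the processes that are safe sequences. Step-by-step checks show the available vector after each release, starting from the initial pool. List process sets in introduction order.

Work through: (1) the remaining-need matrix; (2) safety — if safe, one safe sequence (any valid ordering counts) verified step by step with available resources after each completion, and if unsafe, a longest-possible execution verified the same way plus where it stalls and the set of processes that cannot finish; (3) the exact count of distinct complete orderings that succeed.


(1) Need matrix, components ordered r4, r1, r3:
  P2: (6, 4, 3)
  P4: (0, 4, 3)
  P8: (5, 5, 2)
  P3: (2, 5, 0)
  P5: (2, 5, 1)
  P6: (1, 1, 1)
(2) The state is SAFE; one workable sequence: P6, P3, P5, P8, P4, P2.
Key observation: the order's first zero-slack moment is P6 ((1, 1, 1) needed, (1, 2, 2) free — a requested resource with nothing to spare).
Walking it through:
  pool = (1, 2, 2)
  P6 needs (1, 1, 1) <= (1, 2, 2) -> finishes; pool += (3, 3, 2) = (4, 5, 4)
  P3 needs (2, 5, 0) <= (4, 5, 4) -> finishes; pool += (1, 2, 1) = (5, 7, 5)
  P5 needs (2, 5, 1) <= (5, 7, 5) -> finishes; pool += (1, 0, 1) = (6, 7, 6)
  P8 needs (5, 5, 2) <= (6, 7, 6) -> finishes; pool += (1, 2, 1) = (7, 9, 7)
  P4 needs (0, 4, 3) <= (7, 9, 7) -> finishes; pool += (0, 1, 3) = (7, 10, 10)
  P2 needs (6, 4, 3) <= (7, 10, 10) -> finishes; pool += (1, 0, 0) = (8, 10, 10)
(3) The exact count: 40 of the possible complete orderings are safe sequences.


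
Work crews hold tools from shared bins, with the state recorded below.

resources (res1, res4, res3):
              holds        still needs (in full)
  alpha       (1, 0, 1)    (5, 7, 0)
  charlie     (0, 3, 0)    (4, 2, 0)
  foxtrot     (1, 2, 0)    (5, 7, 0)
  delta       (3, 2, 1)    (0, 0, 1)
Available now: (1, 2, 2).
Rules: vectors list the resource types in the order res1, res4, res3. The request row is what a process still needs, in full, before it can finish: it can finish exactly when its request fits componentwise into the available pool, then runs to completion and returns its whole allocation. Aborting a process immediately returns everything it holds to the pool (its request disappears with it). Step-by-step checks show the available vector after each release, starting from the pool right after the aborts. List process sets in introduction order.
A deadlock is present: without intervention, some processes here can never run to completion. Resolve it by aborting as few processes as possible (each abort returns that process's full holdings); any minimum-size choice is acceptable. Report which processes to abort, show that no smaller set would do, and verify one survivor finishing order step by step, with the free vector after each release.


Minimum abort set: foxtrot.
Key observation: no ordering could ever have run alpha before the abort of foxtrot; with (1, 2, 0) back in the pool it fits at step 3.
No smaller set exists: with zero aborts the deadlock remains.
Survivors finish in the order: delta, charlie, alpha. Check, step by step (pool after the aborts first):
  pool = (2, 4, 2)
  delta: need (0, 0, 1) fits (2, 4, 2); releases (3, 2, 1), pool now (5, 6, 3)
  charlie: need (4, 2, 0) fits (5, 6, 3); releases (0, 3, 0), pool now (5, 9, 3)
  alpha: need (5, 7, 0) fits (5, 9, 3); releases (1, 0, 1), pool now (6, 9, 4)
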